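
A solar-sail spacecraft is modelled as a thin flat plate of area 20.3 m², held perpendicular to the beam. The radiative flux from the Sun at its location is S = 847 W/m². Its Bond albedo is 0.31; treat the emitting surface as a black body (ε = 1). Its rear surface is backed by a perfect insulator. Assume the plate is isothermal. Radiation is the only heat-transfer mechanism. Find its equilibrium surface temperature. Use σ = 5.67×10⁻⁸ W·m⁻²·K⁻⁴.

At equilibrium, absorbed power = emitted power.
Absorbing cross-section = A = 20.30 m²; emitting surface = A = 20.30 m² (ratio 1).
(1−a)S·A_cross = εσ·A_surf·T⁴  ⇒  T⁴ = (1−a)S/(1σ).
T⁴ = 0.690·847/(1·5.67×10⁻⁸) = 1.031×10¹⁰ K⁴.
T = (1.031×10¹⁰)^(1/4).

T ≈ 319 K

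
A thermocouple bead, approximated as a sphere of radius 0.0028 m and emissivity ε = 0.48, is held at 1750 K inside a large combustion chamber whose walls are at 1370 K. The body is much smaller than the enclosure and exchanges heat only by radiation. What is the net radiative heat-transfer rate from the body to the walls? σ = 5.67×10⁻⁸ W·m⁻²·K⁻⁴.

For a small grey body in a large enclosure: P_net = εσA(T_body⁴ − T_wall⁴).
A = 4πr² = 9.852×10⁻⁵ m²; T_body⁴ − T_wall⁴ = 9.379×10¹² − 3.523×10¹² = 5.856×10¹² K⁴.
|P_net| = 0.48·5.67×10⁻⁸·9.852×10⁻⁵·5.856×10¹².

P_net ≈ 15.7 W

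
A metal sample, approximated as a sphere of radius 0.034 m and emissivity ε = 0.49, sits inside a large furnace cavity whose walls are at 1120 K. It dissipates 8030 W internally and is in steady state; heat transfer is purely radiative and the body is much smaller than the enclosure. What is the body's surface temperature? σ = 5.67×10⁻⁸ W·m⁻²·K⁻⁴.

T ≈ 2150 K

For a small grey body in a large enclosure, net radiated power = εσA(T⁴ − T_w⁴).
Steady state: P = εσA(T⁴ − T_w⁴) with A = 4πr² = 0.01453 m².
T⁴ = P/(εσA) + T_w⁴ = 8030/(0.49·5.67×10⁻⁸·0.01453) + (1120)⁴
    = 1.990×10¹³ + 1.574×10¹² = 2.147×10¹³ K⁴.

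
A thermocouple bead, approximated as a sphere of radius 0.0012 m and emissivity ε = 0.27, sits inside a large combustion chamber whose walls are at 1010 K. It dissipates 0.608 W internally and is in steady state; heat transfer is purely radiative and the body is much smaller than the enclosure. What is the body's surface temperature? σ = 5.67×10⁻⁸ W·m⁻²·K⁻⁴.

For a small grey body in a large enclosure, net radiated power = εσA(T⁴ − T_w⁴).
Steady state: P = εσA(T⁴ − T_w⁴) with A = 4πr² = 1.810×10⁻⁵ m².
T⁴ = P/(εσA) + T_w⁴ = 0.608/(0.27·5.67×10⁻⁸·1.810×10⁻⁵) + (1010)⁴
    = 2.195×10¹² + 1.041×10¹² = 3.235×10¹² K⁴.

T ≈ 1340 K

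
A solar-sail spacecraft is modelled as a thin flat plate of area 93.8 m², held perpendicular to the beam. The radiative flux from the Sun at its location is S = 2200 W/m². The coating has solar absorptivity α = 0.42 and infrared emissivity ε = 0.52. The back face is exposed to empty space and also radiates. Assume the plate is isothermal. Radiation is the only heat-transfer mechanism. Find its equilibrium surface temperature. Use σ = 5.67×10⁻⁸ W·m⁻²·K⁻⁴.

T ≈ 354 K

At equilibrium, absorbed power = emitted power.
Absorbing cross-section = A = 93.80 m²; emitting surface = 2A = 187.6 m² (ratio 2).
αS·A_cross = εσ·A_surf·T⁴  ⇒  T⁴ = αS/(ε·2σ).
T⁴ = 0.420·2200/(0.52·2·5.67×10⁻⁸) = 1.567×10¹⁰ K⁴.
T = (1.567×10¹⁰)^(1/4).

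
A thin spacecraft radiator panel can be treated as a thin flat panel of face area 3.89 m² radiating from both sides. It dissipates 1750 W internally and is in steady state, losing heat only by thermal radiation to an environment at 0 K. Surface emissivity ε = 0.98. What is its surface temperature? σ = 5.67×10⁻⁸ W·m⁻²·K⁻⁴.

Steady state: internal power = radiated power, P = εσA T⁴.
Radiating area A = 2·3.89 = 7.780 m².
T⁴ = P/(εσA) = 1750/(0.98·5.67×10⁻⁸·7.780) = 4.048×10⁹ K⁴.
T = (4.048×10⁹)^(1/4).

T ≈ 252 K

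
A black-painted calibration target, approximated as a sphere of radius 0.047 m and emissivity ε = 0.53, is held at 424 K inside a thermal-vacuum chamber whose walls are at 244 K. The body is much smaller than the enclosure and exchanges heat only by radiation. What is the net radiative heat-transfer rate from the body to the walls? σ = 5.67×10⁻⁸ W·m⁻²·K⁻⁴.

For a small grey body in a large enclosure: P_net = εσA(T_body⁴ − T_wall⁴).
A = 4πr² = 0.02776 m²; T_body⁴ − T_wall⁴ = 3.232×10¹⁰ − 3.545×10⁹ = 2.877×10¹⁰ K⁴.
|P_net| = 0.53·5.67×10⁻⁸·0.02776·2.877×10¹⁰.

P_net ≈ 24.0 W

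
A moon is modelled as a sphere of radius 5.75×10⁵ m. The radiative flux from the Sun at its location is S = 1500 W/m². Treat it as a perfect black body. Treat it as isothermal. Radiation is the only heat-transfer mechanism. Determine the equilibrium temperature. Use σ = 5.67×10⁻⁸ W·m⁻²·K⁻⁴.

T ≈ 285 K

At equilibrium, absorbed power = emitted power.
Absorbing cross-section = πr² = 1.039×10¹² m²; emitting surface = 4πr² = 4.155×10¹² m² (ratio 4).
S·A_cross = εσ·A_surf·T⁴  ⇒  T⁴ = S/(4σ).
T⁴ = 1.00·1500/(4·5.67×10⁻⁸) = 6.614×10⁹ K⁴.
T = (6.614×10⁹)^(1/4).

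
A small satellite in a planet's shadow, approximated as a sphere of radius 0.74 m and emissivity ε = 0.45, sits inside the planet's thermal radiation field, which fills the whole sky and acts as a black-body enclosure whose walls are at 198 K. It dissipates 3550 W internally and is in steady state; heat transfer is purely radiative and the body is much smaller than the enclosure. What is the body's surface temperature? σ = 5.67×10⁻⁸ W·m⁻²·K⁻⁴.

For a small grey body in a large enclosure, net radiated power = εσA(T⁴ − T_w⁴).
Steady state: P = εσA(T⁴ − T_w⁴) with A = 4πr² = 6.881 m².
T⁴ = P/(εσA) + T_w⁴ = 3550/(0.45·5.67×10⁻⁸·6.881) + (198)⁴
    = 2.022×10¹⁰ + 1.537×10⁹ = 2.176×10¹⁰ K⁴.

T ≈ 384 K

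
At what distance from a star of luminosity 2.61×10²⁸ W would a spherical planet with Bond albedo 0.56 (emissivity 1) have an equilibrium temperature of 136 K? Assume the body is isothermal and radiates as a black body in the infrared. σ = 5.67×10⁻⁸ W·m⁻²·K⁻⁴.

d ≈ 3.43×10¹² m

For an isothermal black-emitting sphere, (1−a)S·πr² = σ·4πr²·T⁴ ⇒ S = 4σT⁴/(1−a).
S = 4·5.67×10⁻⁸·(136)⁴/0.440 = 176.3 W/m².
Flux falls as S = L/(4πd²), so d = √(L/(4πS)) = √(2.61×10²⁸/(4π·176.3)).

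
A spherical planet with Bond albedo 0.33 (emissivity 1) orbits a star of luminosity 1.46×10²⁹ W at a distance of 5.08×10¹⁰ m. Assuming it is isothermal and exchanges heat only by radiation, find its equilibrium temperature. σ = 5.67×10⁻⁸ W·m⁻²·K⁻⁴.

T ≈ 1910 K

First find the stellar flux at distance d: S = L/(4πd²) = 1.46×10²⁹/(4π·(5.08×10¹⁰)²) = 4.502×10⁶ W/m².
For an isothermal sphere, absorbed (1−a)S·πr² = emitted σ·4πr²·T⁴, so T⁴ = (1−a)S/(4σ).
T⁴ = 0.670·4.502×10⁶/(4·5.67×10⁻⁸) = 1.330×10¹³ K⁴.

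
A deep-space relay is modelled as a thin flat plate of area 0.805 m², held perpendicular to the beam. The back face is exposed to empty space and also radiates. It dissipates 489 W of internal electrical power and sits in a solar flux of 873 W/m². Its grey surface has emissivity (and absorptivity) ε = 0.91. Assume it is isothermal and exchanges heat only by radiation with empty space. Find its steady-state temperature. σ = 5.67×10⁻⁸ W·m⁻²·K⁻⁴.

T ≈ 341 K

At steady state, absorbed solar power + internal power = radiated power.
Absorbed: α·S·A_cross = 0.91·873·0.8050 = 639.5 W (cross-section A).
Total input = 639.5 + 489 = 1129 W.
Radiated: εσ·A_surf·T⁴ with A_surf = 2A = 1.610 m².
T⁴ = 1129/(0.91·5.67×10⁻⁸·1.610) = 1.358×10¹⁰ K⁴.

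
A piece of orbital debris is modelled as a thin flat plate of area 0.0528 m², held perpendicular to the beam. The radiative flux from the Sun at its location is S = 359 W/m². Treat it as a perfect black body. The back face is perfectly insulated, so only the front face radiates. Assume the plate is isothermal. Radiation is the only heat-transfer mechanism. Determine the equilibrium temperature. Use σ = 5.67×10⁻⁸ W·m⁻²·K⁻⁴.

At equilibrium, absorbed power = emitted power.
Absorbing cross-section = A = 0.05280 m²; emitting surface = A = 0.05280 m² (ratio 1).
S·A_cross = εσ·A_surf·T⁴  ⇒  T⁴ = S/(1σ).
T⁴ = 1.00·359/(1·5.67×10⁻⁸) = 6.332×10⁹ K⁴.
T = (6.332×10⁹)^(1/4).

T ≈ 282 K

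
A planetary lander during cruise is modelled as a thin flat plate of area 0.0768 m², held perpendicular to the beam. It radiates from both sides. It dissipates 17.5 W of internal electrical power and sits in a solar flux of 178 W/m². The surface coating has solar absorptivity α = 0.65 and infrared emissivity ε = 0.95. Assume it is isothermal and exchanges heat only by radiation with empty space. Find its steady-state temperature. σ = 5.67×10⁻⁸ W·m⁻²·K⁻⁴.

At steady state, absorbed solar power + internal power = radiated power.
Absorbed: α·S·A_cross = 0.65·178·0.07680 = 8.886 W (cross-section A).
Total input = 8.886 + 17.5 = 26.39 W.
Radiated: εσ·A_surf·T⁴ with A_surf = 2A = 0.1536 m².
T⁴ = 26.39/(0.95·5.67×10⁻⁸·0.1536) = 3.189×10⁹ K⁴.

T ≈ 238 K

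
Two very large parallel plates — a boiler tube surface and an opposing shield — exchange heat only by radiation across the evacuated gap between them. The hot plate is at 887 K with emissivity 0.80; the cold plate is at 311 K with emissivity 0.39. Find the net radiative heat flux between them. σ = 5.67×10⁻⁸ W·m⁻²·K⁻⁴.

For two infinite grey parallel plates, q = σ(T₁⁴ − T₂⁴)/(1/ε₁ + 1/ε₂ − 1).
T₁⁴ − T₂⁴ = 6.190×10¹¹ − 9.355×10⁹ = 6.097×10¹¹ K⁴.
1/ε₁ + 1/ε₂ − 1 = 1.250 + 2.564 − 1 = 2.814.
q = 5.67×10⁻⁸ × 6.097×10¹¹ / 2.814.

q ≈ 12300 W/m²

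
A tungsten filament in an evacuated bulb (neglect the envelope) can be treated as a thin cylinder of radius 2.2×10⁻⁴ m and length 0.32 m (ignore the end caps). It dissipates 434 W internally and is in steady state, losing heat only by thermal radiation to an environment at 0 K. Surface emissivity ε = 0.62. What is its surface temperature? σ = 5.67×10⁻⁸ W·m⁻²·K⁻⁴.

T ≈ 2300 K

Steady state: internal power = radiated power, P = εσA T⁴.
Radiating area A = 2πrL = 4.423×10⁻⁴ m².
T⁴ = P/(εσA) = 434/(0.62·5.67×10⁻⁸·4.423×10⁻⁴) = 2.791×10¹³ K⁴.
T = (2.791×10¹³)^(1/4).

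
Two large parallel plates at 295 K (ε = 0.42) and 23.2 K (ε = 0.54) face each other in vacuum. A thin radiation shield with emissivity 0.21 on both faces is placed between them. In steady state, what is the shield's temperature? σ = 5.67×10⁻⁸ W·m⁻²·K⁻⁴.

In steady state the net flux on the hot side equals that on the cold side.
σ(T₁⁴−T_s⁴)/D₁ = σ(T_s⁴−T₂⁴)/D₂, with D₁ = 1/ε₁+1/ε_s−1 = 6.143, D₂ = 1/ε_s+1/ε₂−1 = 5.614.
Solve for T_s⁴: T_s⁴ = (D₂·T₁⁴ + D₁·T₂⁴)/(D₁+D₂) = 3.616×10⁹ K⁴.

T_s ≈ 245 K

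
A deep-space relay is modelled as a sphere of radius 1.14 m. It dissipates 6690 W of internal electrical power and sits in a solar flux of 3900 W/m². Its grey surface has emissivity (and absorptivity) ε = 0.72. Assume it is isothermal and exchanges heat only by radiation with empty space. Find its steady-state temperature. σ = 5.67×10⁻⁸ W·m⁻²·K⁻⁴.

At steady state, absorbed solar power + internal power = radiated power.
Absorbed: α·S·A_cross = 0.72·3900·4.083 = 11460 W (cross-section πr²).
Total input = 11460 + 6690 = 18150 W.
Radiated: εσ·A_surf·T⁴ with A_surf = 4πr² = 16.33 m².
T⁴ = 18150/(0.72·5.67×10⁻⁸·16.33) = 2.723×10¹⁰ K⁴.

T ≈ 406 K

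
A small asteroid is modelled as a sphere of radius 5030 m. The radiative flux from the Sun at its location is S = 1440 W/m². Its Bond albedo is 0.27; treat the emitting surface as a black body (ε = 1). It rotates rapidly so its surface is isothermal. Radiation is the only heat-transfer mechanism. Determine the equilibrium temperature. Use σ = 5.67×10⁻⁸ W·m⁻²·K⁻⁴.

T ≈ 261 K

At equilibrium, absorbed power = emitted power.
Absorbing cross-section = πr² = 7.949×10⁷ m²; emitting surface = 4πr² = 3.179×10⁸ m² (ratio 4).
(1−a)S·A_cross = εσ·A_surf·T⁴  ⇒  T⁴ = (1−a)S/(4σ).
T⁴ = 0.730·1440/(4·5.67×10⁻⁸) = 4.635×10⁹ K⁴.
T = (4.635×10⁹)^(1/4).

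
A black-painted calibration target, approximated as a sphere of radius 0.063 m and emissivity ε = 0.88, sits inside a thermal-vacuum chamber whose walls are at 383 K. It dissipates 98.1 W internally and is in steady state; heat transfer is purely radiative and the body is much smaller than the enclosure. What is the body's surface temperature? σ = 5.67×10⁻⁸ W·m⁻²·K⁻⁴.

For a small grey body in a large enclosure, net radiated power = εσA(T⁴ − T_w⁴).
Steady state: P = εσA(T⁴ − T_w⁴) with A = 4πr² = 0.04988 m².
T⁴ = P/(εσA) + T_w⁴ = 98.1/(0.88·5.67×10⁻⁸·0.04988) + (383)⁴
    = 3.942×10¹⁰ + 2.152×10¹⁰ = 6.094×10¹⁰ K⁴.

T ≈ 497 K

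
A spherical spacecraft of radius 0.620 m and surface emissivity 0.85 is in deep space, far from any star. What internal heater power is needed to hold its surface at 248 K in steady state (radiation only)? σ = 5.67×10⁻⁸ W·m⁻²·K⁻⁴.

P ≈ 881 W

P = εσ·4πr²·T⁴.
4πr² = 4.831 m²; T⁴ = 3.783×10⁹ K⁴.
P = 0.85·5.67×10⁻⁸·4.831·3.783×10⁹.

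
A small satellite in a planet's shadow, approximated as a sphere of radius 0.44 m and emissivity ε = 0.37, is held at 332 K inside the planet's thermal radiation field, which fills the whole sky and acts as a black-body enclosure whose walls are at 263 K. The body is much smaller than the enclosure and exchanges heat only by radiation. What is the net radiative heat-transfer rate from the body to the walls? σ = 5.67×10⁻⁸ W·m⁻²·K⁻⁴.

P_net ≈ 376 W

For a small grey body in a large enclosure: P_net = εσA(T_body⁴ − T_wall⁴).
A = 4πr² = 2.433 m²; T_body⁴ − T_wall⁴ = 1.215×10¹⁰ − 4.784×10⁹ = 7.365×10⁹ K⁴.
|P_net| = 0.37·5.67×10⁻⁸·2.433·7.365×10⁹.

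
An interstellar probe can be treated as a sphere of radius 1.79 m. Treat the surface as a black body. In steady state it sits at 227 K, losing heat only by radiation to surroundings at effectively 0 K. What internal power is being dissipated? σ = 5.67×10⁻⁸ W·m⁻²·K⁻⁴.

Steady state: P = εσA T⁴.
A = 4πr² = 40.26 m²; T⁴ = (227)⁴ = 2.655×10⁹ K⁴.
P = 1.0 × 5.67×10⁻⁸ × 40.26 × 2.655×10⁹.

P ≈ 6060 W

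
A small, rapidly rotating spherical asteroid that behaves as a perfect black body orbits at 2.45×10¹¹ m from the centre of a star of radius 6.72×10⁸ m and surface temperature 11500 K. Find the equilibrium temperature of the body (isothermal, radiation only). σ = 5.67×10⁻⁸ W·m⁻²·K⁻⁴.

T ≈ 426 K

The star's surface emits σT_*⁴; at distance d the flux is S = σT_*⁴(R_*/d)².
S = 5.67×10⁻⁸·(11500)⁴·(6.72×10⁸/2.45×10¹¹)² = 7461 W/m².
For an isothermal sphere T⁴ = (1−a)S/(4σ) = 3.290×10¹⁰ K⁴.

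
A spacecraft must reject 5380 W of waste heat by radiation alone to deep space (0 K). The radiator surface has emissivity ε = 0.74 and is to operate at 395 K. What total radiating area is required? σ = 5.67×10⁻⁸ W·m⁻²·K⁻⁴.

P = εσA T⁴ ⇒ A = P/(εσT⁴).
T⁴ = 2.434×10¹⁰ K⁴.
A = 5380/(0.74 × 5.67×10⁻⁸ × 2.434×10¹⁰).

A ≈ 5.27 m²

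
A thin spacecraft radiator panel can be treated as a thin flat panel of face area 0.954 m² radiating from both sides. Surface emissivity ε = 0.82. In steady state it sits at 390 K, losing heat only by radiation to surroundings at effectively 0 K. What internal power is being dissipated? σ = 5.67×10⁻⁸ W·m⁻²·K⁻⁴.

P ≈ 2050 W

Steady state: P = εσA T⁴.
A = 2·0.954 = 1.908 m²; T⁴ = (390)⁴ = 2.313×10¹⁰ K⁴.
P = 0.82 × 5.67×10⁻⁸ × 1.908 × 2.313×10¹⁰.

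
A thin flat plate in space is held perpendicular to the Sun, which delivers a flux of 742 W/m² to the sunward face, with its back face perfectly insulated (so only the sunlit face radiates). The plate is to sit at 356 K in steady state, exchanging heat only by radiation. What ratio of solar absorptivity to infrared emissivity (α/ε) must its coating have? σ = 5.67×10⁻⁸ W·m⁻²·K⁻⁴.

α/ε ≈ 1.23

Balance: αS·A = εσ·1A·T⁴ ⇒ α/ε = σT⁴/S.
α/ε = 5.67×10⁻⁸·(356)⁴/742 = 5.67×10⁻⁸·1.606×10¹⁰/742.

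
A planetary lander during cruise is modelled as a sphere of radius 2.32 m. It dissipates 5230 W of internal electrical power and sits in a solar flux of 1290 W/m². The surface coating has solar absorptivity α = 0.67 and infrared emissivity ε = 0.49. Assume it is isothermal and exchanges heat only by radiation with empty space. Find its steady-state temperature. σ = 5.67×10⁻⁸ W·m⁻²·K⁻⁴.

At steady state, absorbed solar power + internal power = radiated power.
Absorbed: α·S·A_cross = 0.67·1290·16.91 = 14610 W (cross-section πr²).
Total input = 14610 + 5230 = 19840 W.
Radiated: εσ·A_surf·T⁴ with A_surf = 4πr² = 67.64 m².
T⁴ = 19840/(0.49·5.67×10⁻⁸·67.64) = 1.056×10¹⁰ K⁴.

T ≈ 321 K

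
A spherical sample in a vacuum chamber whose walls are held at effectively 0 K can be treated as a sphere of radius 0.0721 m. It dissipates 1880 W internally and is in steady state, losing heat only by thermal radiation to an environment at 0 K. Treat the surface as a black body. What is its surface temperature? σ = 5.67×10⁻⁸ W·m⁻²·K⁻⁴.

Steady state: internal power = radiated power, P = εσA T⁴.
Radiating area A = 4πr² = 0.06533 m².
T⁴ = P/(εσA) = 1880/(1.0·5.67×10⁻⁸·0.06533) = 5.076×10¹¹ K⁴.
T = (5.076×10¹¹)^(1/4).

T ≈ 844 K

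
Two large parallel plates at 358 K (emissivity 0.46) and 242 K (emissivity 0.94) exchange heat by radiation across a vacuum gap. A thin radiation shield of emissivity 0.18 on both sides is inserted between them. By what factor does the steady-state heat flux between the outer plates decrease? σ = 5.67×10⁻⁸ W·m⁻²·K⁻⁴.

factor ≈ 5.52

Without shield: q₀ = σΔ(T⁴)/(1/ε₁+1/ε₂−1) with denominator 2.238.
With shield the two gaps are in series; the resistances add: (1/ε₁+1/ε_s−1)+(1/ε_s+1/ε₂−1) = 6.729+5.619 = 12.35.
Heat-flux ratio q₀/q = 12.35/2.238.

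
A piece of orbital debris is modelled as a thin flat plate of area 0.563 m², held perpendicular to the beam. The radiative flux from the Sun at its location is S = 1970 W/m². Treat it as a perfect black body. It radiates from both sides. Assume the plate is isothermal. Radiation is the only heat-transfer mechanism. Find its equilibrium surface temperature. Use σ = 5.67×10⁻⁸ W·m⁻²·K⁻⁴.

At equilibrium, absorbed power = emitted power.
Absorbing cross-section = A = 0.5630 m²; emitting surface = 2A = 1.126 m² (ratio 2).
S·A_cross = εσ·A_surf·T⁴  ⇒  T⁴ = S/(2σ).
T⁴ = 1.00·1970/(2·5.67×10⁻⁸) = 1.737×10¹⁰ K⁴.
T = (1.737×10¹⁰)^(1/4).

T ≈ 363 K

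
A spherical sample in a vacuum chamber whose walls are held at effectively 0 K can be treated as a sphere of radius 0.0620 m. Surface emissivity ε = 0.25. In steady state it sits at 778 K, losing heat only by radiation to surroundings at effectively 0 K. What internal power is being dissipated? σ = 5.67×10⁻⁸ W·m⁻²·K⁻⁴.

P ≈ 251 W

Steady state: P = εσA T⁴.
A = 4πr² = 0.04831 m²; T⁴ = (778)⁴ = 3.664×10¹¹ K⁴.
P = 0.25 × 5.67×10⁻⁸ × 0.04831 × 3.664×10¹¹.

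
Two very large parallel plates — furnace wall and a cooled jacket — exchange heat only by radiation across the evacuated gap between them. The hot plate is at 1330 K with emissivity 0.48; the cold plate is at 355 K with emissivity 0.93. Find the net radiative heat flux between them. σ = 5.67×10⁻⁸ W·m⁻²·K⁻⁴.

q ≈ 81800 W/m²

For two infinite grey parallel plates, q = σ(T₁⁴ − T₂⁴)/(1/ε₁ + 1/ε₂ − 1).
T₁⁴ − T₂⁴ = 3.129×10¹² − 1.588×10¹⁰ = 3.113×10¹² K⁴.
1/ε₁ + 1/ε₂ − 1 = 2.083 + 1.075 − 1 = 2.159.
q = 5.67×10⁻⁸ × 3.113×10¹² / 2.159.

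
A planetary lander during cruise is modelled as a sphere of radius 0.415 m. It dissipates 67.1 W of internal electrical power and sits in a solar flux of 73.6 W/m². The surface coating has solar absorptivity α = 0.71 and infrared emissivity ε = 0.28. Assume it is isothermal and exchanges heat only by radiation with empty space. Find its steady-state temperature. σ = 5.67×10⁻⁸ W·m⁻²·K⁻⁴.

At steady state, absorbed solar power + internal power = radiated power.
Absorbed: α·S·A_cross = 0.71·73.6·0.5411 = 28.27 W (cross-section πr²).
Total input = 28.27 + 67.1 = 95.37 W.
Radiated: εσ·A_surf·T⁴ with A_surf = 4πr² = 2.164 m².
T⁴ = 95.37/(0.28·5.67×10⁻⁸·2.164) = 2.776×10⁹ K⁴.

T ≈ 230 K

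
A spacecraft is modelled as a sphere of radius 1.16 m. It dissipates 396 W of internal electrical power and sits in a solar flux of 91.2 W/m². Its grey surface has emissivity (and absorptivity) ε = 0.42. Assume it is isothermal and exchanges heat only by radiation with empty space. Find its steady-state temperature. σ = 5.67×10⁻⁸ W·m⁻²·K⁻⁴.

T ≈ 193 K

At steady state, absorbed solar power + internal power = radiated power.
Absorbed: α·S·A_cross = 0.42·91.2·4.227 = 161.9 W (cross-section πr²).
Total input = 161.9 + 396 = 557.9 W.
Radiated: εσ·A_surf·T⁴ with A_surf = 4πr² = 16.91 m².
T⁴ = 557.9/(0.42·5.67×10⁻⁸·16.91) = 1.386×10⁹ K⁴.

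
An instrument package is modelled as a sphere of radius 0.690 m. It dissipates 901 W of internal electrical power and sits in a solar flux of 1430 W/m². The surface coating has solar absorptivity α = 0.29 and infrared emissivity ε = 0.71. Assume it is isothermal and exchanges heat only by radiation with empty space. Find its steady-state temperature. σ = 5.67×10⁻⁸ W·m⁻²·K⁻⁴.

At steady state, absorbed solar power + internal power = radiated power.
Absorbed: α·S·A_cross = 0.29·1430·1.496 = 620.3 W (cross-section πr²).
Total input = 620.3 + 901 = 1521 W.
Radiated: εσ·A_surf·T⁴ with A_surf = 4πr² = 5.983 m².
T⁴ = 1521/(0.71·5.67×10⁻⁸·5.983) = 6.316×10⁹ K⁴.

T ≈ 282 K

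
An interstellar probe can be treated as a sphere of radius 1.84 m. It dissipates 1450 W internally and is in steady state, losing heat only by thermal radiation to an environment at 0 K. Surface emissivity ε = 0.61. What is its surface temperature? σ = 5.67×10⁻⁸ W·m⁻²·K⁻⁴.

Steady state: internal power = radiated power, P = εσA T⁴.
Radiating area A = 4πr² = 42.54 m².
T⁴ = P/(εσA) = 1450/(0.61·5.67×10⁻⁸·42.54) = 9.854×10⁸ K⁴.
T = (9.854×10⁸)^(1/4).

T ≈ 177 K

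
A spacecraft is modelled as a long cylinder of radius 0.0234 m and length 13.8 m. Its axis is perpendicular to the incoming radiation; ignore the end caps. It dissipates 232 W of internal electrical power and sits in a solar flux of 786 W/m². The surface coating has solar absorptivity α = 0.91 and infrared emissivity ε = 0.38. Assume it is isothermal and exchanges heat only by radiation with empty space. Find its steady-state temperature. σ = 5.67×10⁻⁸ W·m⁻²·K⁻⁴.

At steady state, absorbed solar power + internal power = radiated power.
Absorbed: α·S·A_cross = 0.91·786·0.6458 = 461.9 W (cross-section 2rL).
Total input = 461.9 + 232 = 693.9 W.
Radiated: εσ·A_surf·T⁴ with A_surf = 2πrL = 2.029 m².
T⁴ = 693.9/(0.38·5.67×10⁻⁸·2.029) = 1.587×10¹⁰ K⁴.

T ≈ 355 K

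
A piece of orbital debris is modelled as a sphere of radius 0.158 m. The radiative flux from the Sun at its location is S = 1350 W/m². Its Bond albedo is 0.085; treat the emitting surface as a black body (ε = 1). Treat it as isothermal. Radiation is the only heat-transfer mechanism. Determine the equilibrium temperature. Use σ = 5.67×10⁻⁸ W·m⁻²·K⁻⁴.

At equilibrium, absorbed power = emitted power.
Absorbing cross-section = πr² = 0.07843 m²; emitting surface = 4πr² = 0.3137 m² (ratio 4).
(1−a)S·A_cross = εσ·A_surf·T⁴  ⇒  T⁴ = (1−a)S/(4σ).
T⁴ = 0.915·1350/(4·5.67×10⁻⁸) = 5.446×10⁹ K⁴.
T = (5.446×10⁹)^(1/4).

T ≈ 272 K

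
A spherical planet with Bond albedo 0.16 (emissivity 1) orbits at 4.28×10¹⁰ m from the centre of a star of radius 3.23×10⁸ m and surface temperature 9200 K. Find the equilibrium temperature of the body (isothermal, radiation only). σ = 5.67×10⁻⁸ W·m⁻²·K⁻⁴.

The star's surface emits σT_*⁴; at distance d the flux is S = σT_*⁴(R_*/d)².
S = 5.67×10⁻⁸·(9200)⁴·(3.23×10⁸/4.28×10¹⁰)² = 23130 W/m².
For an isothermal sphere T⁴ = (1−a)S/(4σ) = 8.568×10¹⁰ K⁴.

T ≈ 541 K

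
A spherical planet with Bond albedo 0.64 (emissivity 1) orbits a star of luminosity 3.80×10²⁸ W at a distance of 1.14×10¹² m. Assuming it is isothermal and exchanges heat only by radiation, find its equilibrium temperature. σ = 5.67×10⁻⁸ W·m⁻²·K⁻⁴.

T ≈ 247 K

First find the stellar flux at distance d: S = L/(4πd²) = 3.80×10²⁸/(4π·(1.14×10¹²)²) = 2327 W/m².
For an isothermal sphere, absorbed (1−a)S·πr² = emitted σ·4πr²·T⁴, so T⁴ = (1−a)S/(4σ).
T⁴ = 0.360·2327/(4·5.67×10⁻⁸) = 3.693×10⁹ K⁴.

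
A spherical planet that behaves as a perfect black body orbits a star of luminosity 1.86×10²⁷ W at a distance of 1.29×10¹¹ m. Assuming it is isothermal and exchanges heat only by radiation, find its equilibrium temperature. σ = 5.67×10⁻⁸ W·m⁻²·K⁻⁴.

First find the stellar flux at distance d: S = L/(4πd²) = 1.86×10²⁷/(4π·(1.29×10¹¹)²) = 8895 W/m².
For an isothermal sphere, absorbed (1−a)S·πr² = emitted σ·4πr²·T⁴, so T⁴ = (1−a)S/(4σ).
T⁴ = 1.00·8895/(4·5.67×10⁻⁸) = 3.922×10¹⁰ K⁴.

T ≈ 445 K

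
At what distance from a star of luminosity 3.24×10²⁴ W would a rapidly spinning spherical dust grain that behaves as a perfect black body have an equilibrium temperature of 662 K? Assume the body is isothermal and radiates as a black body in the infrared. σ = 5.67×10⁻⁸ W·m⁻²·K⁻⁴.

d ≈ 2.43×10⁹ m

For an isothermal black-emitting sphere, (1−a)S·πr² = σ·4πr²·T⁴ ⇒ S = 4σT⁴/(1−a).
S = 4·5.67×10⁻⁸·(662)⁴/1.00 = 43560 W/m².
Flux falls as S = L/(4πd²), so d = √(L/(4πS)) = √(3.24×10²⁴/(4π·43560)).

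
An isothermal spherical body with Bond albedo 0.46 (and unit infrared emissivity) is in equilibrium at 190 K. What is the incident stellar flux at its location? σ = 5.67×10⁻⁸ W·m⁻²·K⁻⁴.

(1−a)S·πr² = σ·4πr²·T⁴ ⇒ S = 4σT⁴/(1−a).
S = 4·5.67×10⁻⁸·1.303×10⁹/0.540.

S ≈ 547 W/m²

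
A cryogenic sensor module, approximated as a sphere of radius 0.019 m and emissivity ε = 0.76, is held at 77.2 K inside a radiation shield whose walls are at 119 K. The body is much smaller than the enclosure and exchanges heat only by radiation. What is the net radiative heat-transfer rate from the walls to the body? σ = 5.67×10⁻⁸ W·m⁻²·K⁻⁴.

For a small grey body in a large enclosure: P_net = εσA(T_body⁴ − T_wall⁴).
A = 4πr² = 0.004536 m²; T_body⁴ − T_wall⁴ = 3.552×10⁷ − 2.005×10⁸ = -1.650×10⁸ K⁴.
|P_net| = 0.76·5.67×10⁻⁸·0.004536·1.650×10⁸.

P_net ≈ 0.0323 W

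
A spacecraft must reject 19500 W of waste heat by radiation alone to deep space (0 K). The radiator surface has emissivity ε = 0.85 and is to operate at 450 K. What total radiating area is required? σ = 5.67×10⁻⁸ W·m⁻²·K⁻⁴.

A ≈ 9.87 m²

P = εσA T⁴ ⇒ A = P/(εσT⁴).
T⁴ = 4.101×10¹⁰ K⁴.
A = 19500/(0.85 × 5.67×10⁻⁸ × 4.101×10¹⁰).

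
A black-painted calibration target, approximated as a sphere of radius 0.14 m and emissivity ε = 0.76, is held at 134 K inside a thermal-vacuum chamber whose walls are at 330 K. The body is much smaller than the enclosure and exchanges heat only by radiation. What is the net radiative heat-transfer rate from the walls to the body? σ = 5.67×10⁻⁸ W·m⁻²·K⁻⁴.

P_net ≈ 122 W

For a small grey body in a large enclosure: P_net = εσA(T_body⁴ − T_wall⁴).
A = 4πr² = 0.2463 m²; T_body⁴ − T_wall⁴ = 3.224×10⁸ − 1.186×10¹⁰ = -1.154×10¹⁰ K⁴.
|P_net| = 0.76·5.67×10⁻⁸·0.2463·1.154×10¹⁰.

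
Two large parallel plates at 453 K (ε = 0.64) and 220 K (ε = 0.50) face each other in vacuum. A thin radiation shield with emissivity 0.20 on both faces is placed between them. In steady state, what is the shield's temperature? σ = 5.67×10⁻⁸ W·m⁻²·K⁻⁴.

In steady state the net flux on the hot side equals that on the cold side.
σ(T₁⁴−T_s⁴)/D₁ = σ(T_s⁴−T₂⁴)/D₂, with D₁ = 1/ε₁+1/ε_s−1 = 5.562, D₂ = 1/ε_s+1/ε₂−1 = 6.000.
Solve for T_s⁴: T_s⁴ = (D₂·T₁⁴ + D₁·T₂⁴)/(D₁+D₂) = 2.298×10¹⁰ K⁴.

T_s ≈ 389 K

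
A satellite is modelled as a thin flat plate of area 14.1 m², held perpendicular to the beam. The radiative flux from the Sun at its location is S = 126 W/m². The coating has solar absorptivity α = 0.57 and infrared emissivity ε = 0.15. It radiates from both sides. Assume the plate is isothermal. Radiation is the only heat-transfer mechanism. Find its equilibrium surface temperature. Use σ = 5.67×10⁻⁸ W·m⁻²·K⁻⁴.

At equilibrium, absorbed power = emitted power.
Absorbing cross-section = A = 14.10 m²; emitting surface = 2A = 28.20 m² (ratio 2).
αS·A_cross = εσ·A_surf·T⁴  ⇒  T⁴ = αS/(ε·2σ).
T⁴ = 0.570·126/(0.15·2·5.67×10⁻⁸) = 4.222×10⁹ K⁴.
T = (4.222×10⁹)^(1/4).

T ≈ 255 K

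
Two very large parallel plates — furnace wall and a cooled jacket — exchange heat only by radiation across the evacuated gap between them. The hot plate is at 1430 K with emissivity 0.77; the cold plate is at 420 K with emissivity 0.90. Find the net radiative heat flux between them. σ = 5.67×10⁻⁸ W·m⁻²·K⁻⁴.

q ≈ 1.67×10⁵ W/m²

For two infinite grey parallel plates, q = σ(T₁⁴ − T₂⁴)/(1/ε₁ + 1/ε₂ − 1).
T₁⁴ − T₂⁴ = 4.182×10¹² − 3.112×10¹⁰ = 4.150×10¹² K⁴.
1/ε₁ + 1/ε₂ − 1 = 1.299 + 1.111 − 1 = 1.410.
q = 5.67×10⁻⁸ × 4.150×10¹² / 1.410.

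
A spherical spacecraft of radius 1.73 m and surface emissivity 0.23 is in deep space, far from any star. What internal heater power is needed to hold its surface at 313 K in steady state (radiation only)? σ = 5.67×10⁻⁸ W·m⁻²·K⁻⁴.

P = εσ·4πr²·T⁴.
4πr² = 37.61 m²; T⁴ = 9.598×10⁹ K⁴.
P = 0.23·5.67×10⁻⁸·37.61·9.598×10⁹.

P ≈ 4710 W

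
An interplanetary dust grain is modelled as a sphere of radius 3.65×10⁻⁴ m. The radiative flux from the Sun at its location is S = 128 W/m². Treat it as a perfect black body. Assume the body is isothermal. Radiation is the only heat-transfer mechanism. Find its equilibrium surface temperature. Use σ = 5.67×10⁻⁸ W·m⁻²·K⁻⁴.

T ≈ 154 K

At equilibrium, absorbed power = emitted power.
Absorbing cross-section = πr² = 4.185×10⁻⁷ m²; emitting surface = 4πr² = 1.674×10⁻⁶ m² (ratio 4).
S·A_cross = εσ·A_surf·T⁴  ⇒  T⁴ = S/(4σ).
T⁴ = 1.00·128/(4·5.67×10⁻⁸) = 5.644×10⁸ K⁴.
T = (5.644×10⁸)^(1/4).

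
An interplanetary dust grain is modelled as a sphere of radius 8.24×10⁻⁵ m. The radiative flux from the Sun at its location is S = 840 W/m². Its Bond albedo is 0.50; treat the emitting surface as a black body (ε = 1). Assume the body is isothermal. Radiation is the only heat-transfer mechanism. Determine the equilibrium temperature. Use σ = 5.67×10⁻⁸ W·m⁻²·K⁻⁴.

T ≈ 207 K

At equilibrium, absorbed power = emitted power.
Absorbing cross-section = πr² = 2.133×10⁻⁸ m²; emitting surface = 4πr² = 8.532×10⁻⁸ m² (ratio 4).
(1−a)S·A_cross = εσ·A_surf·T⁴  ⇒  T⁴ = (1−a)S/(4σ).
T⁴ = 0.500·840/(4·5.67×10⁻⁸) = 1.852×10⁹ K⁴.
T = (1.852×10⁹)^(1/4).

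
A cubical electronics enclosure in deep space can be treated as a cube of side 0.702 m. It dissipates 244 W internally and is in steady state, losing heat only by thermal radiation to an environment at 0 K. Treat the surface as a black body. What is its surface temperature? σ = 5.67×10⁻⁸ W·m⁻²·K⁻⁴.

T ≈ 195 K

Steady state: internal power = radiated power, P = εσA T⁴.
Radiating area A = 6L² = 2.957 m².
T⁴ = P/(εσA) = 244/(1.0·5.67×10⁻⁸·2.957) = 1.455×10⁹ K⁴.
T = (1.455×10⁹)^(1/4).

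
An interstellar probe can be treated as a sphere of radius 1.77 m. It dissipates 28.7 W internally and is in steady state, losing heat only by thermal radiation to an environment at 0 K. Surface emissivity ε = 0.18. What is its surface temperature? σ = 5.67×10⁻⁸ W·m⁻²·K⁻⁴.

T ≈ 91.9 K

Steady state: internal power = radiated power, P = εσA T⁴.
Radiating area A = 4πr² = 39.37 m².
T⁴ = P/(εσA) = 28.7/(0.18·5.67×10⁻⁸·39.37) = 7.143×10⁷ K⁴.
T = (7.143×10⁷)^(1/4).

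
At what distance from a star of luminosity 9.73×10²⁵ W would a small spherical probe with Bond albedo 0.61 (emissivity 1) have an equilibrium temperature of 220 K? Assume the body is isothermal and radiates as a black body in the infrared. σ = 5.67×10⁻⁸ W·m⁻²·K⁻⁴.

For an isothermal black-emitting sphere, (1−a)S·πr² = σ·4πr²·T⁴ ⇒ S = 4σT⁴/(1−a).
S = 4·5.67×10⁻⁸·(220)⁴/0.390 = 1362 W/m².
Flux falls as S = L/(4πd²), so d = √(L/(4πS)) = √(9.73×10²⁵/(4π·1362)).

d ≈ 7.54×10¹⁰ m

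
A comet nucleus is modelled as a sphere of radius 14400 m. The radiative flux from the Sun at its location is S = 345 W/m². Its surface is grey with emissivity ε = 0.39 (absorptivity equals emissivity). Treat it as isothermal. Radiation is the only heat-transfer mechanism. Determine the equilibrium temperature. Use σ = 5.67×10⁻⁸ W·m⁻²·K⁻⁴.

T ≈ 197 K

At equilibrium, absorbed power = emitted power.
Absorbing cross-section = πr² = 6.514×10⁸ m²; emitting surface = 4πr² = 2.606×10⁹ m² (ratio 4).
εS·A_cross = εσ·A_surf·T⁴  ⇒  T⁴ = S/(4σ)   (ε cancels).
T⁴ = 345/(4·5.67×10⁻⁸) = 1.521×10⁹ K⁴.
T = (1.521×10⁹)^(1/4).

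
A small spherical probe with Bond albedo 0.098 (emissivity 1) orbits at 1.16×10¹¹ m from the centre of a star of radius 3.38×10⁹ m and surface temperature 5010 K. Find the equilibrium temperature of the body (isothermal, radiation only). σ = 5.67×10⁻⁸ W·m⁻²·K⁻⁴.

T ≈ 589 K

The star's surface emits σT_*⁴; at distance d the flux is S = σT_*⁴(R_*/d)².
S = 5.67×10⁻⁸·(5010)⁴·(3.38×10⁹/1.16×10¹¹)² = 30330 W/m².
For an isothermal sphere T⁴ = (1−a)S/(4σ) = 1.206×10¹¹ K⁴.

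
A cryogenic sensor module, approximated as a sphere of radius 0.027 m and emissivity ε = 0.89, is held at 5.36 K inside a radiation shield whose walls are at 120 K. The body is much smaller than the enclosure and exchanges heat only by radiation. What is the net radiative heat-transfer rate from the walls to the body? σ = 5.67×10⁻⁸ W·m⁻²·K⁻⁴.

P_net ≈ 0.0959 W

For a small grey body in a large enclosure: P_net = εσA(T_body⁴ − T_wall⁴).
A = 4πr² = 0.009161 m²; T_body⁴ − T_wall⁴ = 825.4 − 2.074×10⁸ = -2.074×10⁸ K⁴.
|P_net| = 0.89·5.67×10⁻⁸·0.009161·2.074×10⁸.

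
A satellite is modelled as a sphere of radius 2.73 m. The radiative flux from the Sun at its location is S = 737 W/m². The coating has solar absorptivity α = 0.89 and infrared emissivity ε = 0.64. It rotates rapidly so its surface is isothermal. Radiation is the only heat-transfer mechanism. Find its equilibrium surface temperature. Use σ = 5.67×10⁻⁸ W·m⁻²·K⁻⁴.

At equilibrium, absorbed power = emitted power.
Absorbing cross-section = πr² = 23.41 m²; emitting surface = 4πr² = 93.66 m² (ratio 4).
αS·A_cross = εσ·A_surf·T⁴  ⇒  T⁴ = αS/(ε·4σ).
T⁴ = 0.890·737/(0.64·4·5.67×10⁻⁸) = 4.519×10⁹ K⁴.
T = (4.519×10⁹)^(1/4).

T ≈ 259 K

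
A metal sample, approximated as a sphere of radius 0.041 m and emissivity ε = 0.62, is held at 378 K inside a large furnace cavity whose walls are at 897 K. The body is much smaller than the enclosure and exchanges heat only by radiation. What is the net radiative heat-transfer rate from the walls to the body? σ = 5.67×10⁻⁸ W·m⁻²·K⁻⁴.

P_net ≈ 466 W

For a small grey body in a large enclosure: P_net = εσA(T_body⁴ − T_wall⁴).
A = 4πr² = 0.02112 m²; T_body⁴ − T_wall⁴ = 2.042×10¹⁰ − 6.474×10¹¹ = -6.270×10¹¹ K⁴.
|P_net| = 0.62·5.67×10⁻⁸·0.02112·6.270×10¹¹.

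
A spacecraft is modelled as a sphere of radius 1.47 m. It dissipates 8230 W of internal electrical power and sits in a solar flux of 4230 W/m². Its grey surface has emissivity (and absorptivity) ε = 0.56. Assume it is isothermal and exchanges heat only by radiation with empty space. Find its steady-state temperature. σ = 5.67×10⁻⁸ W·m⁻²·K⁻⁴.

T ≈ 410 K

At steady state, absorbed solar power + internal power = radiated power.
Absorbed: α·S·A_cross = 0.56·4230·6.789 = 16080 W (cross-section πr²).
Total input = 16080 + 8230 = 24310 W.
Radiated: εσ·A_surf·T⁴ with A_surf = 4πr² = 27.15 m².
T⁴ = 24310/(0.56·5.67×10⁻⁸·27.15) = 2.820×10¹⁰ K⁴.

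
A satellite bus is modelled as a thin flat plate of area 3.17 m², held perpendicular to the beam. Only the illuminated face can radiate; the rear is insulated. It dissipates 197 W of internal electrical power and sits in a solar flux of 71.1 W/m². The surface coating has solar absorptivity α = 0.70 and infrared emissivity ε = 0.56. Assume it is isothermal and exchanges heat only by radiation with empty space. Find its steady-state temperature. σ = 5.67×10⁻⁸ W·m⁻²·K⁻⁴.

At steady state, absorbed solar power + internal power = radiated power.
Absorbed: α·S·A_cross = 0.70·71.1·3.170 = 157.8 W (cross-section A).
Total input = 157.8 + 197 = 354.8 W.
Radiated: εσ·A_surf·T⁴ with A_surf = A = 3.170 m².
T⁴ = 354.8/(0.56·5.67×10⁻⁸·3.170) = 3.525×10⁹ K⁴.

T ≈ 244 K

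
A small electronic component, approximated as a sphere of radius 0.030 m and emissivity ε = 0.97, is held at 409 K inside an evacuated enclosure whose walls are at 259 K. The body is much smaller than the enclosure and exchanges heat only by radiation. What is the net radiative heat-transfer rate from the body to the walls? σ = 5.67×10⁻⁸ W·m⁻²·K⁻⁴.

For a small grey body in a large enclosure: P_net = εσA(T_body⁴ − T_wall⁴).
A = 4πr² = 0.01131 m²; T_body⁴ − T_wall⁴ = 2.798×10¹⁰ − 4.500×10⁹ = 2.348×10¹⁰ K⁴.
|P_net| = 0.97·5.67×10⁻⁸·0.01131·2.348×10¹⁰.

P_net ≈ 14.6 W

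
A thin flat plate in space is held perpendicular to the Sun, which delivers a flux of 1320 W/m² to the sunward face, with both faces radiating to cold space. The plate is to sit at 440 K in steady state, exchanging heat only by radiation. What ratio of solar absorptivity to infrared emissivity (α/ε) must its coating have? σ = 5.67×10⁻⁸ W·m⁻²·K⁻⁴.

α/ε ≈ 3.22

Balance: αS·A = εσ·2A·T⁴ ⇒ α/ε = 2σT⁴/S.
α/ε = 2·5.67×10⁻⁸·(440)⁴/1320 = 2·5.67×10⁻⁸·3.748×10¹⁰/1320.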